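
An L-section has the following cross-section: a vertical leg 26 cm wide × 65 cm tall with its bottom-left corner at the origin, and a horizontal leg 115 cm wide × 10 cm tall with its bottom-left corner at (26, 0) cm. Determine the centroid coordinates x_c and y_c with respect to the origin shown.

x_c = 41.55 cm, y_c = 21.36 cm

vertical leg: A = 26 × 65 = 1690.00, centroid at (13.00, 32.50).
horizontal leg: A = 115 × 10 = 1150.00, centroid at (83.50, 5.00).
ΣA = 2840.00 cm²
ΣAx_c = (1690.00)(13.00) + (1150.00)(83.50) = 117995.00 cm³
ΣAy_c = (1690.00)(32.50) + (1150.00)(5.00) = 60675.00 cm³
x_c = 117995.00 / 2840.00 = 41.55 cm
y_c = 60675.00 / 2840.00 = 21.36 cm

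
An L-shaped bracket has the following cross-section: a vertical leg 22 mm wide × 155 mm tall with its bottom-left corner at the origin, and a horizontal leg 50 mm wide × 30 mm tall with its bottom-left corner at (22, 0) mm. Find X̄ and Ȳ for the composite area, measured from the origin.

Part | A | x̄ᵢ | ȳᵢ | A·x̄ᵢ | A·ȳᵢ
vertical leg | 3410.00 | 11.00 | 77.50 | 37510.00 | 264275.00
horizontal leg | 1500.00 | 47.00 | 15.00 | 70500.00 | 22500.00
Σ | 4910.00 |  |  | 108010.00 | 286775.00
X̄ = 108010.00 / 4910.00 = 22.00 mm
Ȳ = 286775.00 / 4910.00 = 58.41 mm

X̄ = 22.00 mm, Ȳ = 58.41 mm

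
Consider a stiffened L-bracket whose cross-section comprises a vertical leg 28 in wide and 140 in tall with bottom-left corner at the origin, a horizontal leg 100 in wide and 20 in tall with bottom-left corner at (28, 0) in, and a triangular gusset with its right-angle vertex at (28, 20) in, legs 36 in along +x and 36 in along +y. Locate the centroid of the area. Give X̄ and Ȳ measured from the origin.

X̄ = 36.05 in, Ȳ = 47.98 in

Part | A | x̄ᵢ | ȳᵢ | A·x̄ᵢ | A·ȳᵢ
vertical leg | 3920.00 | 14.00 | 70.00 | 54880.00 | 274400.00
horizontal leg | 2000.00 | 78.00 | 10.00 | 156000.00 | 20000.00
gusset | 648.00 | 40.00 | 32.00 | 25920.00 | 20736.00
Σ | 6568.00 |  |  | 236800.00 | 315136.00
X̄ = 236800.00 / 6568.00 = 36.05 in
Ȳ = 315136.00 / 6568.00 = 47.98 in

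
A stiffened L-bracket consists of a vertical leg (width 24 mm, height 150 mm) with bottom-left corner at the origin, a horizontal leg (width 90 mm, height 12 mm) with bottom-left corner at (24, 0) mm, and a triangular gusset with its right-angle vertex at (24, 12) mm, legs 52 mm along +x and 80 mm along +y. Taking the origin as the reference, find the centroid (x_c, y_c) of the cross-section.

Part | A | x̄ᵢ | ȳᵢ | A·x̄ᵢ | A·ȳᵢ
vertical leg | 3600.00 | 12.00 | 75.00 | 43200.00 | 270000.00
horizontal leg | 1080.00 | 69.00 | 6.00 | 74520.00 | 6480.00
gusset | 2080.00 | 41.33 | 38.67 | 85973.33 | 80426.67
Σ | 6760.00 |  |  | 203693.33 | 356906.67
x_c = 203693.33 / 6760.00 = 30.13 mm
y_c = 356906.67 / 6760.00 = 52.80 mm

x_c = 30.13 mm, y_c = 52.80 mm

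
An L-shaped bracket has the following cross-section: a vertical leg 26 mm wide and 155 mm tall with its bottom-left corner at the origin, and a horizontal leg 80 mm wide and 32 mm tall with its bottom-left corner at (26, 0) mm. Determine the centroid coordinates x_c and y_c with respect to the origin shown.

vertical leg: A = 26 × 155 = 4030.00, centroid at (13.00, 77.50).
horizontal leg: A = 80 × 32 = 2560.00, centroid at (66.00, 16.00).
ΣA = 6590.00 mm²
ΣAx_c = (4030.00)(13.00) + (2560.00)(66.00) = 221350.00 mm³
ΣAy_c = (4030.00)(77.50) + (2560.00)(16.00) = 353285.00 mm³
x_c = 221350.00 / 6590.00 = 33.59 mm
y_c = 353285.00 / 6590.00 = 53.61 mm

x_c = 33.59 mm, y_c = 53.61 mm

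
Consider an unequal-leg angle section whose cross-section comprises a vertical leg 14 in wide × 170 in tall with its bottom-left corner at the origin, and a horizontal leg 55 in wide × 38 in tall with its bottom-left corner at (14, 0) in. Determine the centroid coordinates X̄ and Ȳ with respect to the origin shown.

X̄ = 23.13 in, Ȳ = 54.14 in

Part | A | x̄ᵢ | ȳᵢ | A·x̄ᵢ | A·ȳᵢ
vertical leg | 2380.00 | 7.00 | 85.00 | 16660.00 | 202300.00
horizontal leg | 2090.00 | 41.50 | 19.00 | 86735.00 | 39710.00
Σ | 4470.00 |  |  | 103395.00 | 242010.00
X̄ = 103395.00 / 4470.00 = 23.13 in
Ȳ = 242010.00 / 4470.00 = 54.14 in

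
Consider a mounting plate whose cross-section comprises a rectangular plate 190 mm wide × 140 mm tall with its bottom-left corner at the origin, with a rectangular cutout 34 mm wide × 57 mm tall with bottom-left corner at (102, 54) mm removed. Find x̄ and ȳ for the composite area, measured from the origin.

plate: A = 190 × 140 = 26600.00, centroid at (95.00, 70.00).
hole: A = −(34 × 57) = -1938.00, centroid at (119.00, 82.50).
ΣA = 24662.00 mm²
ΣAx̄ = (26600.00)(95.00) + (-1938.00)(119.00) = 2296378.00 mm³
ΣAȳ = (26600.00)(70.00) + (-1938.00)(82.50) = 1702115.00 mm³
x̄ = 2296378.00 / 24662.00 = 93.11 mm
ȳ = 1702115.00 / 24662.00 = 69.02 mm

x̄ = 93.11 mm, ȳ = 69.02 mm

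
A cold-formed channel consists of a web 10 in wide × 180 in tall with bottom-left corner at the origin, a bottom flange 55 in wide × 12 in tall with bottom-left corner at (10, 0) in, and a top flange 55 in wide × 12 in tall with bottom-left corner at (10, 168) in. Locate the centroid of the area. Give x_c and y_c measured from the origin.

x_c = 18.75 in, y_c = 90.00 in

web: A = 10 × 180 = 1800.00, centroid at (5.00, 90.00).
bottom flange: A = 55 × 12 = 660.00, centroid at (37.50, 6.00).
top flange: A = 55 × 12 = 660.00, centroid at (37.50, 174.00).
ΣA = 3120.00 in²
ΣAx_c = (1800.00)(5.00) + (660.00)(37.50) + (660.00)(37.50) = 58500.00 in³
ΣAy_c = (1800.00)(90.00) + (660.00)(6.00) + (660.00)(174.00) = 280800.00 in³
x_c = 58500.00 / 3120.00 = 18.75 in
y_c = 280800.00 / 3120.00 = 90.00 in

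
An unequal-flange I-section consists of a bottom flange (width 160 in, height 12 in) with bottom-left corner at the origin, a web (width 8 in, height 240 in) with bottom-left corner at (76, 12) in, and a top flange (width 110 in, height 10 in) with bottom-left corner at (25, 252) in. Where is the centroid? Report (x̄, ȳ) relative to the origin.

Part | A | x̄ᵢ | ȳᵢ | A·x̄ᵢ | A·ȳᵢ
bottom flange | 1920.00 | 80.00 | 6.00 | 153600.00 | 11520.00
web | 1920.00 | 80.00 | 132.00 | 153600.00 | 253440.00
top flange | 1100.00 | 80.00 | 257.00 | 88000.00 | 282700.00
Σ | 4940.00 |  |  | 395200.00 | 547660.00
x̄ = 395200.00 / 4940.00 = 80.00 in
ȳ = 547660.00 / 4940.00 = 110.86 in

x̄ = 80.00 in, ȳ = 110.86 in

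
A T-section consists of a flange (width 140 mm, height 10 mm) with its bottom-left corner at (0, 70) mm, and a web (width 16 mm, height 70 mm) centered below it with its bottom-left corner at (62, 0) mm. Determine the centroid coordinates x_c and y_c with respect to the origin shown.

web: A = 16 × 70 = 1120.00, centroid at (70.00, 35.00).
flange: A = 140 × 10 = 1400.00, centroid at (70.00, 75.00).
ΣA = 2520.00 mm², ΣAx_c = 176400.00 mm³, ΣAy_c = 144200.00 mm³.
x_c = 176400.00/2520.00 = 70.00 mm; y_c = 144200.00/2520.00 = 57.22 mm.

x_c = 70.00 mm, y_c = 57.22 mm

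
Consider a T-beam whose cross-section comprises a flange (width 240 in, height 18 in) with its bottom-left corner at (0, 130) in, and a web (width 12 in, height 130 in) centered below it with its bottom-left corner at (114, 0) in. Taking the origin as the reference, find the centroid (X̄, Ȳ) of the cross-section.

X̄ = 120.00 in, Ȳ = 119.37 in

web: A = 12 × 130 = 1560.00, centroid at (120.00, 65.00).
flange: A = 240 × 18 = 4320.00, centroid at (120.00, 139.00).
ΣA = 5880.00 in²
ΣAX̄ = (1560.00)(120.00) + (4320.00)(120.00) = 705600.00 in³
ΣAȲ = (1560.00)(65.00) + (4320.00)(139.00) = 701880.00 in³
X̄ = 705600.00 / 5880.00 = 120.00 in
Ȳ = 701880.00 / 5880.00 = 119.37 in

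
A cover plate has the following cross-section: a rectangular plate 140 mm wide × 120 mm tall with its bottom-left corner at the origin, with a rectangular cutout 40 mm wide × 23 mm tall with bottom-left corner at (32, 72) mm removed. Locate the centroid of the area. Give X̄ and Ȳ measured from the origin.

X̄ = 71.04 mm, Ȳ = 58.64 mm

Part | A | x̄ᵢ | ȳᵢ | A·x̄ᵢ | A·ȳᵢ
plate | 16800.00 | 70.00 | 60.00 | 1176000.00 | 1008000.00
hole | -920.00 | 52.00 | 83.50 | -47840.00 | -76820.00
Σ | 15880.00 |  |  | 1128160.00 | 931180.00
X̄ = 1128160.00 / 15880.00 = 71.04 mm
Ȳ = 931180.00 / 15880.00 = 58.64 mm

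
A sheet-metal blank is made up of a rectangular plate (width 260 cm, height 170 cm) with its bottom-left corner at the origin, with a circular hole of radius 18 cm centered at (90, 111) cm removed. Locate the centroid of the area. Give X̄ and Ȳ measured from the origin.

X̄ = 130.94 cm, Ȳ = 84.39 cm

Part | A | x̄ᵢ | ȳᵢ | A·x̄ᵢ | A·ȳᵢ
plate | 44200.00 | 130.00 | 85.00 | 5746000.00 | 3757000.00
hole | -1017.88 | 90.00 | 111.00 | -91608.84 | -112984.24
Σ | 43182.12 |  |  | 5654391.16 | 3644015.76
X̄ = 5654391.16 / 43182.12 = 130.94 cm
Ȳ = 3644015.76 / 43182.12 = 84.39 cm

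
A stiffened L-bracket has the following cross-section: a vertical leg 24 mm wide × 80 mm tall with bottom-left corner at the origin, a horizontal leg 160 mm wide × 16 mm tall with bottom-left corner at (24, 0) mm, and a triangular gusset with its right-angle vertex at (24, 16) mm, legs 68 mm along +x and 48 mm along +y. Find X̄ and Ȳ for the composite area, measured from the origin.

X̄ = 59.79 mm, Ȳ = 24.46 mm

vertical leg: A = 24 × 80 = 1920.00, centroid at (12.00, 40.00).
horizontal leg: A = 160 × 16 = 2560.00, centroid at (104.00, 8.00).
gusset: A = ½·68·48 = 1632.00, centroid at (46.67, 32.00).
ΣA = 6112.00 mm²
ΣAX̄ = (1920.00)(12.00) + (2560.00)(104.00) + (1632.00)(46.67) = 365440.00 mm³
ΣAȲ = (1920.00)(40.00) + (2560.00)(8.00) + (1632.00)(32.00) = 149504.00 mm³
X̄ = 365440.00 / 6112.00 = 59.79 mm
Ȳ = 149504.00 / 6112.00 = 24.46 mm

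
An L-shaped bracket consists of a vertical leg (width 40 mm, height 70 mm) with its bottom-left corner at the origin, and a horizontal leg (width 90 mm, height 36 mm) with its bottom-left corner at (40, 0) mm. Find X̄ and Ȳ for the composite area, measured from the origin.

X̄ = 54.87 mm, Ȳ = 25.88 mm

vertical leg: A = 40 × 70 = 2800.00, centroid at (20.00, 35.00).
horizontal leg: A = 90 × 36 = 3240.00, centroid at (85.00, 18.00).
ΣA = 6040.00 mm², ΣAX̄ = 331400.00 mm³, ΣAȲ = 156320.00 mm³.
X̄ = 331400.00/6040.00 = 54.87 mm; Ȳ = 156320.00/6040.00 = 25.88 mm.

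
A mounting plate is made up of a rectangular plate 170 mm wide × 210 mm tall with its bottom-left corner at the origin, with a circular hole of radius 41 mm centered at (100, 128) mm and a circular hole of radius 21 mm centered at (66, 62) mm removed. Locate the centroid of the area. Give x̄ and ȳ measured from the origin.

plate: A = 170 × 210 = 35700.00, centroid at (85.00, 105.00).
hole 1: A = −π·41² = -5281.02, centroid at (100.00, 128.00).
hole 2: A = −π·21² = -1385.44, centroid at (66.00, 62.00).
ΣA = 29033.54 mm², ΣAx̄ = 2414959.08 mm³, ΣAȳ = 2986632.37 mm³.
x̄ = 2414959.08/29033.54 = 83.18 mm; ȳ = 2986632.37/29033.54 = 102.87 mm.

x̄ = 83.18 mm, ȳ = 102.87 mm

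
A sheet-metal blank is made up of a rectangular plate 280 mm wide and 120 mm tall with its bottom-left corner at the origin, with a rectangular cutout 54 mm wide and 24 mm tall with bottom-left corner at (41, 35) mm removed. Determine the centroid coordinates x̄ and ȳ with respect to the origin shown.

x̄ = 142.89 mm, ȳ = 60.52 mm

plate: A = 280 × 120 = 33600.00, centroid at (140.00, 60.00).
hole: A = −(54 × 24) = -1296.00, centroid at (68.00, 47.00).
ΣA = 32304.00 mm²
ΣAx̄ = (33600.00)(140.00) + (-1296.00)(68.00) = 4615872.00 mm³
ΣAȳ = (33600.00)(60.00) + (-1296.00)(47.00) = 1955088.00 mm³
x̄ = 4615872.00 / 32304.00 = 142.89 mm
ȳ = 1955088.00 / 32304.00 = 60.52 mm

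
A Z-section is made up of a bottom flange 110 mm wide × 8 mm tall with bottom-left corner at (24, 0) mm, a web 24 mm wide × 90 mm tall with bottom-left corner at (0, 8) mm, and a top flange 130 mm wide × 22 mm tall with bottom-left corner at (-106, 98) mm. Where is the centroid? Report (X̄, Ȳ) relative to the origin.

Part | A | x̄ᵢ | ȳᵢ | A·x̄ᵢ | A·ȳᵢ
bottom flange | 880.00 | 79.00 | 4.00 | 69520.00 | 3520.00
web | 2160.00 | 12.00 | 53.00 | 25920.00 | 114480.00
top flange | 2860.00 | -41.00 | 109.00 | -117260.00 | 311740.00
Σ | 5900.00 |  |  | -21820.00 | 429740.00
X̄ = -21820.00 / 5900.00 = -3.70 mm
Ȳ = 429740.00 / 5900.00 = 72.84 mm

X̄ = -3.70 mm, Ȳ = 72.84 mm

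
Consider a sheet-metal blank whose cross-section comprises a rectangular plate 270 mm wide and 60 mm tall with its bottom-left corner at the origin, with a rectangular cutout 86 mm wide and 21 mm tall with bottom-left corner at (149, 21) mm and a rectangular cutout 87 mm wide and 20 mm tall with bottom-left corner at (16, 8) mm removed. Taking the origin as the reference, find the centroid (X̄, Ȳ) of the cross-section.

X̄ = 137.25 mm, Ȳ = 31.44 mm

plate: A = 270 × 60 = 16200.00, centroid at (135.00, 30.00).
hole 1: A = −(86 × 21) = -1806.00, centroid at (192.00, 31.50).
hole 2: A = −(87 × 20) = -1740.00, centroid at (59.50, 18.00).
ΣA = 12654.00 mm²
ΣAX̄ = (16200.00)(135.00) + (-1806.00)(192.00) + (-1740.00)(59.50) = 1736718.00 mm³
ΣAȲ = (16200.00)(30.00) + (-1806.00)(31.50) + (-1740.00)(18.00) = 397791.00 mm³
X̄ = 1736718.00 / 12654.00 = 137.25 mm
Ȳ = 397791.00 / 12654.00 = 31.44 mm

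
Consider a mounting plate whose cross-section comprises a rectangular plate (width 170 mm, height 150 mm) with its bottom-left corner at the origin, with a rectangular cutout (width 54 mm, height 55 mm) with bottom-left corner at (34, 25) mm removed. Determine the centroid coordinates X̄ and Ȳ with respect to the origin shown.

X̄ = 88.16 mm, Ȳ = 77.97 mm

plate: A = 170 × 150 = 25500.00, centroid at (85.00, 75.00).
hole: A = −(54 × 55) = -2970.00, centroid at (61.00, 52.50).
ΣA = 22530.00 mm², ΣAX̄ = 1986330.00 mm³, ΣAȲ = 1756575.00 mm³.
X̄ = 1986330.00/22530.00 = 88.16 mm; Ȳ = 1756575.00/22530.00 = 77.97 mm.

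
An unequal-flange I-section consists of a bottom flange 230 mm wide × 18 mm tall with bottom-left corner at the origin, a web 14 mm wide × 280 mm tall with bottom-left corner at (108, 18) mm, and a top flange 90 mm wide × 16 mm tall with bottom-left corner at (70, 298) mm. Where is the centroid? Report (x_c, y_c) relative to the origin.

bottom flange: A = 230 × 18 = 4140.00, centroid at (115.00, 9.00).
web: A = 14 × 280 = 3920.00, centroid at (115.00, 158.00).
top flange: A = 90 × 16 = 1440.00, centroid at (115.00, 306.00).
ΣA = 9500.00 mm², ΣAx_c = 1092500.00 mm³, ΣAy_c = 1097260.00 mm³.
x_c = 1092500.00/9500.00 = 115.00 mm; y_c = 1097260.00/9500.00 = 115.50 mm.

x_c = 115.00 mm, y_c = 115.50 mm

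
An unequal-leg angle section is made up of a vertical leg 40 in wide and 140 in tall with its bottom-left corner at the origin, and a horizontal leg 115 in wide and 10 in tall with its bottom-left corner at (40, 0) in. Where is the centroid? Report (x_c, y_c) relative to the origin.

Part | A | x̄ᵢ | ȳᵢ | A·x̄ᵢ | A·ȳᵢ
vertical leg | 5600.00 | 20.00 | 70.00 | 112000.00 | 392000.00
horizontal leg | 1150.00 | 97.50 | 5.00 | 112125.00 | 5750.00
Σ | 6750.00 |  |  | 224125.00 | 397750.00
x_c = 224125.00 / 6750.00 = 33.20 in
y_c = 397750.00 / 6750.00 = 58.93 in

x_c = 33.20 in, y_c = 58.93 in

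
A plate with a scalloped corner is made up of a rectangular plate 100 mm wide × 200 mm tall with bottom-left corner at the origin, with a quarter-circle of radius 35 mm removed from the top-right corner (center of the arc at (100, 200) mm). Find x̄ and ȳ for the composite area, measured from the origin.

x̄ = 48.22 mm, ȳ = 95.70 mm

plate: A = 100 × 200 = 20000.00, centroid at (50.00, 100.00).
removed quarter-circle: A = −¼π·35² = -962.11, centroid at (85.15, 185.15).
ΣA = 19037.89 mm², ΣAx̄ = 918080.39 mm³, ΣAȳ = 1821869.12 mm³.
x̄ = 918080.39/19037.89 = 48.22 mm; ȳ = 1821869.12/19037.89 = 95.70 mm.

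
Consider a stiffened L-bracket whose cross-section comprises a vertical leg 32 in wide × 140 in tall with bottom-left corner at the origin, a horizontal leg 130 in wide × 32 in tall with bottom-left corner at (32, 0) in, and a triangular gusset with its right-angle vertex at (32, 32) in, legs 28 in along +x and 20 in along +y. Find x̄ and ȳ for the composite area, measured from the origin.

x̄ = 54.57 in, ȳ = 43.83 in

vertical leg: A = 32 × 140 = 4480.00, centroid at (16.00, 70.00).
horizontal leg: A = 130 × 32 = 4160.00, centroid at (97.00, 16.00).
gusset: A = ½·28·20 = 280.00, centroid at (41.33, 38.67).
ΣA = 8920.00 in², ΣAx̄ = 486773.33 in³, ΣAȳ = 390986.67 in³.
x̄ = 486773.33/8920.00 = 54.57 in; ȳ = 390986.67/8920.00 = 43.83 in.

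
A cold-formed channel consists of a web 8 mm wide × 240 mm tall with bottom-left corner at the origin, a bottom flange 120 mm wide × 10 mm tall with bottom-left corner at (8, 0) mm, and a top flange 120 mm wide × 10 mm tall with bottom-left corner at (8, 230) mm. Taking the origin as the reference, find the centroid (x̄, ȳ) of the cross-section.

Part | A | x̄ᵢ | ȳᵢ | A·x̄ᵢ | A·ȳᵢ
web | 1920.00 | 4.00 | 120.00 | 7680.00 | 230400.00
bottom flange | 1200.00 | 68.00 | 5.00 | 81600.00 | 6000.00
top flange | 1200.00 | 68.00 | 235.00 | 81600.00 | 282000.00
Σ | 4320.00 |  |  | 170880.00 | 518400.00
x̄ = 170880.00 / 4320.00 = 39.56 mm
ȳ = 518400.00 / 4320.00 = 120.00 mm

x̄ = 39.56 mm, ȳ = 120.00 mm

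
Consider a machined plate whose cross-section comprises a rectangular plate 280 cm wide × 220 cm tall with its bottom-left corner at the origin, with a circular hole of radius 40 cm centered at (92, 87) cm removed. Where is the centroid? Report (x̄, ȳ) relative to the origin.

x̄ = 144.26 cm, ȳ = 112.04 cm

Part | A | x̄ᵢ | ȳᵢ | A·x̄ᵢ | A·ȳᵢ
plate | 61600.00 | 140.00 | 110.00 | 8624000.00 | 6776000.00
hole | -5026.55 | 92.00 | 87.00 | -462442.44 | -437309.70
Σ | 56573.45 |  |  | 8161557.56 | 6338690.30
x̄ = 8161557.56 / 56573.45 = 144.26 cm
ȳ = 6338690.30 / 56573.45 = 112.04 cm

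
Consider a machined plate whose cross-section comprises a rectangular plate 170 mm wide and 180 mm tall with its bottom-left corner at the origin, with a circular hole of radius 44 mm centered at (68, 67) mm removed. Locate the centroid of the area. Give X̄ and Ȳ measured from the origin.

X̄ = 89.22 mm, Ȳ = 95.71 mm

plate: A = 170 × 180 = 30600.00, centroid at (85.00, 90.00).
hole: A = −π·44² = -6082.12, centroid at (68.00, 67.00).
ΣA = 24517.88 mm²
ΣAX̄ = (30600.00)(85.00) + (-6082.12)(68.00) = 2187415.61 mm³
ΣAȲ = (30600.00)(90.00) + (-6082.12)(67.00) = 2346497.73 mm³
X̄ = 2187415.61 / 24517.88 = 89.22 mm
Ȳ = 2346497.73 / 24517.88 = 95.71 mm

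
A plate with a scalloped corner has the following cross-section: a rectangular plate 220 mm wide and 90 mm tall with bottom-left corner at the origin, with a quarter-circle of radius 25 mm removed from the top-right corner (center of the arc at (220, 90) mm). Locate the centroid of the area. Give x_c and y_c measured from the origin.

plate: A = 220 × 90 = 19800.00, centroid at (110.00, 45.00).
removed quarter-circle: A = −¼π·25² = -490.87, centroid at (209.39, 79.39).
ΣA = 19309.13 mm², ΣAx_c = 2075216.09 mm³, ΣAy_c = 852029.69 mm³.
x_c = 2075216.09/19309.13 = 107.47 mm; y_c = 852029.69/19309.13 = 44.13 mm.

x_c = 107.47 mm, y_c = 44.13 mm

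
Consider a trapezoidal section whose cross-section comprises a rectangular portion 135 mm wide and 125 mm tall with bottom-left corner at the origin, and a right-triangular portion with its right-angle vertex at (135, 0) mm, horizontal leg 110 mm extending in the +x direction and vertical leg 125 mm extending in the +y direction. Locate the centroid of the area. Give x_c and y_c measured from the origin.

rectangular portion: A = 135 × 125 = 16875.00, centroid at (67.50, 62.50).
triangular portion: A = ½·110·125 = 6875.00, centroid at (171.67, 41.67).
ΣA = 23750.00 mm², ΣAx_c = 2319270.83 mm³, ΣAy_c = 1341145.83 mm³.
x_c = 2319270.83/23750.00 = 97.65 mm; y_c = 1341145.83/23750.00 = 56.47 mm.

x_c = 97.65 mm, y_c = 56.47 mm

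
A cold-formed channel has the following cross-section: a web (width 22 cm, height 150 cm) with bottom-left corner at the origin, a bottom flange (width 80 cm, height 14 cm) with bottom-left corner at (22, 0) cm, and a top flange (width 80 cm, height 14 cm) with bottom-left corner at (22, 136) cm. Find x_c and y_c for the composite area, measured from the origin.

web: A = 22 × 150 = 3300.00, centroid at (11.00, 75.00).
bottom flange: A = 80 × 14 = 1120.00, centroid at (62.00, 7.00).
top flange: A = 80 × 14 = 1120.00, centroid at (62.00, 143.00).
ΣA = 5540.00 cm², ΣAx_c = 175180.00 cm³, ΣAy_c = 415500.00 cm³.
x_c = 175180.00/5540.00 = 31.62 cm; y_c = 415500.00/5540.00 = 75.00 cm.

x_c = 31.62 cm, y_c = 75.00 cm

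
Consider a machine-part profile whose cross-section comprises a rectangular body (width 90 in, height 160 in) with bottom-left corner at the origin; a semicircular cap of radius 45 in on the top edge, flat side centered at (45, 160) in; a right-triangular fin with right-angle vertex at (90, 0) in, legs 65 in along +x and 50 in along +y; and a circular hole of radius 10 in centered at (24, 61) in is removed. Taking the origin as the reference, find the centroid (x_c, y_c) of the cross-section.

Part | A | x̄ᵢ | ȳᵢ | A·x̄ᵢ | A·ȳᵢ
rectangular body | 14400.00 | 45.00 | 80.00 | 648000.00 | 1152000.00
semicircular top | 3180.86 | 45.00 | 179.10 | 143138.82 | 569688.01
triangular fin | 1625.00 | 111.67 | 16.67 | 181458.33 | 27083.33
hole | -314.16 | 24.00 | 61.00 | -7539.82 | -19163.72
Σ | 18891.70 |  |  | 965057.33 | 1729607.63
x_c = 965057.33 / 18891.70 = 51.08 in
y_c = 1729607.63 / 18891.70 = 91.55 in

x_c = 51.08 in, y_c = 91.55 in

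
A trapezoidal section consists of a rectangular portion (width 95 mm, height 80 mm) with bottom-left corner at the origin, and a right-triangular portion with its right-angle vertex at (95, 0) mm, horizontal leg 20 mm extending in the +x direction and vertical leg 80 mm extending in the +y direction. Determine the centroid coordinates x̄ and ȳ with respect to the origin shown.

x̄ = 52.66 mm, ȳ = 38.73 mm

rectangular portion: A = 95 × 80 = 7600.00, centroid at (47.50, 40.00).
triangular portion: A = ½·20·80 = 800.00, centroid at (101.67, 26.67).
ΣA = 8400.00 mm²
ΣAx̄ = (7600.00)(47.50) + (800.00)(101.67) = 442333.33 mm³
ΣAȳ = (7600.00)(40.00) + (800.00)(26.67) = 325333.33 mm³
x̄ = 442333.33 / 8400.00 = 52.66 mm
ȳ = 325333.33 / 8400.00 = 38.73 mm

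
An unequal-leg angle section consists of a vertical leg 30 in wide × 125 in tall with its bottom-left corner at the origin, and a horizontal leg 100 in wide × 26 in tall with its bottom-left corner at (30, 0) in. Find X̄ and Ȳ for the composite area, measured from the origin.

Part | A | x̄ᵢ | ȳᵢ | A·x̄ᵢ | A·ȳᵢ
vertical leg | 3750.00 | 15.00 | 62.50 | 56250.00 | 234375.00
horizontal leg | 2600.00 | 80.00 | 13.00 | 208000.00 | 33800.00
Σ | 6350.00 |  |  | 264250.00 | 268175.00
X̄ = 264250.00 / 6350.00 = 41.61 in
Ȳ = 268175.00 / 6350.00 = 42.23 in

X̄ = 41.61 in, Ȳ = 42.23 in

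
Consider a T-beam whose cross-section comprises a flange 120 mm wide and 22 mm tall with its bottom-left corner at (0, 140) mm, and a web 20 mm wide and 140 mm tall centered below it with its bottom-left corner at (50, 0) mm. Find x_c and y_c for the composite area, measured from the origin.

web: A = 20 × 140 = 2800.00, centroid at (60.00, 70.00).
flange: A = 120 × 22 = 2640.00, centroid at (60.00, 151.00).
ΣA = 5440.00 mm², ΣAx_c = 326400.00 mm³, ΣAy_c = 594640.00 mm³.
x_c = 326400.00/5440.00 = 60.00 mm; y_c = 594640.00/5440.00 = 109.31 mm.

x_c = 60.00 mm, y_c = 109.31 mm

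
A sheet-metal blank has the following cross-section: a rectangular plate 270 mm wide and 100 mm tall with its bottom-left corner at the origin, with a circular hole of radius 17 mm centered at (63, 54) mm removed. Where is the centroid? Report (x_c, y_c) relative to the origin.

x_c = 137.51 mm, y_c = 49.86 mm

plate: A = 270 × 100 = 27000.00, centroid at (135.00, 50.00).
hole: A = −π·17² = -907.92, centroid at (63.00, 54.00).
ΣA = 26092.08 mm², ΣAx_c = 3587801.02 mm³, ΣAy_c = 1300972.31 mm³.
x_c = 3587801.02/26092.08 = 137.51 mm; y_c = 1300972.31/26092.08 = 49.86 mm.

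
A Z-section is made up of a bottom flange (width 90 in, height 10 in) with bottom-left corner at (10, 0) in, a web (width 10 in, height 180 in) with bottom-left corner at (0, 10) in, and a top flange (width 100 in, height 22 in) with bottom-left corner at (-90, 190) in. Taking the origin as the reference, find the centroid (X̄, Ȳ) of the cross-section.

bottom flange: A = 90 × 10 = 900.00, centroid at (55.00, 5.00).
web: A = 10 × 180 = 1800.00, centroid at (5.00, 100.00).
top flange: A = 100 × 22 = 2200.00, centroid at (-40.00, 201.00).
ΣA = 4900.00 in²
ΣAX̄ = (900.00)(55.00) + (1800.00)(5.00) + (2200.00)(-40.00) = -29500.00 in³
ΣAȲ = (900.00)(5.00) + (1800.00)(100.00) + (2200.00)(201.00) = 626700.00 in³
X̄ = -29500.00 / 4900.00 = -6.02 in
Ȳ = 626700.00 / 4900.00 = 127.90 in

X̄ = -6.02 in, Ȳ = 127.90 in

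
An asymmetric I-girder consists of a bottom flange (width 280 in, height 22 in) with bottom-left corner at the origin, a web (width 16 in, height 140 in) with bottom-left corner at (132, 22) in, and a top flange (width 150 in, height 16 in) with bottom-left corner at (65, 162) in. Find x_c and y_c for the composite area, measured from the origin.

x_c = 140.00 in, y_c = 63.13 in

bottom flange: A = 280 × 22 = 6160.00, centroid at (140.00, 11.00).
web: A = 16 × 140 = 2240.00, centroid at (140.00, 92.00).
top flange: A = 150 × 16 = 2400.00, centroid at (140.00, 170.00).
ΣA = 10800.00 in², ΣAx_c = 1512000.00 in³, ΣAy_c = 681840.00 in³.
x_c = 1512000.00/10800.00 = 140.00 in; y_c = 681840.00/10800.00 = 63.13 in.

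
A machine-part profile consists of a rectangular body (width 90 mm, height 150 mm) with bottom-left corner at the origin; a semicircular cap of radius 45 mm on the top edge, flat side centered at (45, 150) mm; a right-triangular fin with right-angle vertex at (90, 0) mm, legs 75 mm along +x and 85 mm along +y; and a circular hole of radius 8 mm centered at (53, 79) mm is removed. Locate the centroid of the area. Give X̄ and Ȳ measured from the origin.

X̄ = 56.26 mm, Ȳ = 82.61 mm

rectangular body: A = 90 × 150 = 13500.00, centroid at (45.00, 75.00).
semicircular top: A = ½π·45² = 3180.86, centroid at (45.00, 169.10).
triangular fin: A = ½·75·85 = 3187.50, centroid at (115.00, 28.33).
hole: A = −π·8² = -201.06, centroid at (53.00, 79.00).
ΣA = 19667.30 mm², ΣAX̄ = 1106545.03 mm³, ΣAȲ = 1624807.99 mm³.
X̄ = 1106545.03/19667.30 = 56.26 mm; Ȳ = 1624807.99/19667.30 = 82.61 mm.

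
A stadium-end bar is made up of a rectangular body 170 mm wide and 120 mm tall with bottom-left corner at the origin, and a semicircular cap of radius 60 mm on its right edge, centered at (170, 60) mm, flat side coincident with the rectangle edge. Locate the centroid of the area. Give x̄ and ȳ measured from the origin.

rectangular body: A = 170 × 120 = 20400.00, centroid at (85.00, 60.00).
semicircular end: A = ½π·60² = 5654.87, centroid at (195.46, 60.00).
ΣA = 26054.87 mm²
ΣAx̄ = (20400.00)(85.00) + (5654.87)(195.46) = 2839327.35 mm³
ΣAȳ = (20400.00)(60.00) + (5654.87)(60.00) = 1563292.01 mm³
x̄ = 2839327.35 / 26054.87 = 108.97 mm
ȳ = 1563292.01 / 26054.87 = 60.00 mm

x̄ = 108.97 mm, ȳ = 60.00 mm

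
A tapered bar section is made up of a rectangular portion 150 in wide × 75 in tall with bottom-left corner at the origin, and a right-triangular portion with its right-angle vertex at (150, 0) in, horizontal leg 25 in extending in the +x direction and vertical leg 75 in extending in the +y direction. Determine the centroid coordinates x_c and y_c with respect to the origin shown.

x_c = 81.41 in, y_c = 36.54 in

rectangular portion: A = 150 × 75 = 11250.00, centroid at (75.00, 37.50).
triangular portion: A = ½·25·75 = 937.50, centroid at (158.33, 25.00).
ΣA = 12187.50 in², ΣAx_c = 992187.50 in³, ΣAy_c = 445312.50 in³.
x_c = 992187.50/12187.50 = 81.41 in; y_c = 445312.50/12187.50 = 36.54 in.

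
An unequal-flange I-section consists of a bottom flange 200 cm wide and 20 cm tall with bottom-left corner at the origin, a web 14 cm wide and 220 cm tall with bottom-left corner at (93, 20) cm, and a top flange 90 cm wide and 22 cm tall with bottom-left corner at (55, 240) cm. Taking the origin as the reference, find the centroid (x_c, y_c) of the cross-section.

x_c = 100.00 cm, y_c = 103.46 cm

bottom flange: A = 200 × 20 = 4000.00, centroid at (100.00, 10.00).
web: A = 14 × 220 = 3080.00, centroid at (100.00, 130.00).
top flange: A = 90 × 22 = 1980.00, centroid at (100.00, 251.00).
ΣA = 9060.00 cm²
ΣAx_c = (4000.00)(100.00) + (3080.00)(100.00) + (1980.00)(100.00) = 906000.00 cm³
ΣAy_c = (4000.00)(10.00) + (3080.00)(130.00) + (1980.00)(251.00) = 937380.00 cm³
x_c = 906000.00 / 9060.00 = 100.00 cm
y_c = 937380.00 / 9060.00 = 103.46 cm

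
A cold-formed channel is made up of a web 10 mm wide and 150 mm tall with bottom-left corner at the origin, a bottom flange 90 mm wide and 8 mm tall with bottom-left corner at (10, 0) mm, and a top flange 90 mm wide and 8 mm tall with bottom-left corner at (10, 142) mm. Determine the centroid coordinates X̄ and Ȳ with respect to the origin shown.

X̄ = 29.49 mm, Ȳ = 75.00 mm

web: A = 10 × 150 = 1500.00, centroid at (5.00, 75.00).
bottom flange: A = 90 × 8 = 720.00, centroid at (55.00, 4.00).
top flange: A = 90 × 8 = 720.00, centroid at (55.00, 146.00).
ΣA = 2940.00 mm²
ΣAX̄ = (1500.00)(5.00) + (720.00)(55.00) + (720.00)(55.00) = 86700.00 mm³
ΣAȲ = (1500.00)(75.00) + (720.00)(4.00) + (720.00)(146.00) = 220500.00 mm³
X̄ = 86700.00 / 2940.00 = 29.49 mm
Ȳ = 220500.00 / 2940.00 = 75.00 mm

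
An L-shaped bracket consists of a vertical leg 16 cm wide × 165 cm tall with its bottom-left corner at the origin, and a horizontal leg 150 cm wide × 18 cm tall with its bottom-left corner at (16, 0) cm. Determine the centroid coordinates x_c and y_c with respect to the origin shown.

x_c = 49.97 cm, y_c = 45.34 cm

vertical leg: A = 16 × 165 = 2640.00, centroid at (8.00, 82.50).
horizontal leg: A = 150 × 18 = 2700.00, centroid at (91.00, 9.00).
ΣA = 5340.00 cm², ΣAx_c = 266820.00 cm³, ΣAy_c = 242100.00 cm³.
x_c = 266820.00/5340.00 = 49.97 cm; y_c = 242100.00/5340.00 = 45.34 cm.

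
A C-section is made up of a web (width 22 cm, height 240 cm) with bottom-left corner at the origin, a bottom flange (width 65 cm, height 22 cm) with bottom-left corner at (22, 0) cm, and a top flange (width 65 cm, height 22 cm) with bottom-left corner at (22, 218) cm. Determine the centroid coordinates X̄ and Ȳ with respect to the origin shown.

web: A = 22 × 240 = 5280.00, centroid at (11.00, 120.00).
bottom flange: A = 65 × 22 = 1430.00, centroid at (54.50, 11.00).
top flange: A = 65 × 22 = 1430.00, centroid at (54.50, 229.00).
ΣA = 8140.00 cm², ΣAX̄ = 213950.00 cm³, ΣAȲ = 976800.00 cm³.
X̄ = 213950.00/8140.00 = 26.28 cm; Ȳ = 976800.00/8140.00 = 120.00 cm.

X̄ = 26.28 cm, Ȳ = 120.00 cm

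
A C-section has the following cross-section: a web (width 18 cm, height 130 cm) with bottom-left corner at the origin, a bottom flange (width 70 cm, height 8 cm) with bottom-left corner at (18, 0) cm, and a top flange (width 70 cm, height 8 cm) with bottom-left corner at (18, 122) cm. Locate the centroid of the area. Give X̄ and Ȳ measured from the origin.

X̄ = 23.24 cm, Ȳ = 65.00 cm

web: A = 18 × 130 = 2340.00, centroid at (9.00, 65.00).
bottom flange: A = 70 × 8 = 560.00, centroid at (53.00, 4.00).
top flange: A = 70 × 8 = 560.00, centroid at (53.00, 126.00).
ΣA = 3460.00 cm²
ΣAX̄ = (2340.00)(9.00) + (560.00)(53.00) + (560.00)(53.00) = 80420.00 cm³
ΣAȲ = (2340.00)(65.00) + (560.00)(4.00) + (560.00)(126.00) = 224900.00 cm³
X̄ = 80420.00 / 3460.00 = 23.24 cm
Ȳ = 224900.00 / 3460.00 = 65.00 cm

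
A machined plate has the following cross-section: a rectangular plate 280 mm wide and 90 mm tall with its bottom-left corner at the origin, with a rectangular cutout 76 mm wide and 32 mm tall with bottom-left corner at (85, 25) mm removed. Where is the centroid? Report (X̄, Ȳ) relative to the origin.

X̄ = 141.82 mm, Ȳ = 45.43 mm

plate: A = 280 × 90 = 25200.00, centroid at (140.00, 45.00).
hole: A = −(76 × 32) = -2432.00, centroid at (123.00, 41.00).
ΣA = 22768.00 mm²
ΣAX̄ = (25200.00)(140.00) + (-2432.00)(123.00) = 3228864.00 mm³
ΣAȲ = (25200.00)(45.00) + (-2432.00)(41.00) = 1034288.00 mm³
X̄ = 3228864.00 / 22768.00 = 141.82 mm
Ȳ = 1034288.00 / 22768.00 = 45.43 mm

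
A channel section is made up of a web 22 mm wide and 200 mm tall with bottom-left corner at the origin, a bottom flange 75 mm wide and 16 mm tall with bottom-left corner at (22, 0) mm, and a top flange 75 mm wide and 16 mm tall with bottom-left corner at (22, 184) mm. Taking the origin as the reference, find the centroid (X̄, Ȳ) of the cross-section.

X̄ = 28.12 mm, Ȳ = 100.00 mm

web: A = 22 × 200 = 4400.00, centroid at (11.00, 100.00).
bottom flange: A = 75 × 16 = 1200.00, centroid at (59.50, 8.00).
top flange: A = 75 × 16 = 1200.00, centroid at (59.50, 192.00).
ΣA = 6800.00 mm², ΣAX̄ = 191200.00 mm³, ΣAȲ = 680000.00 mm³.
X̄ = 191200.00/6800.00 = 28.12 mm; Ȳ = 680000.00/6800.00 = 100.00 mm.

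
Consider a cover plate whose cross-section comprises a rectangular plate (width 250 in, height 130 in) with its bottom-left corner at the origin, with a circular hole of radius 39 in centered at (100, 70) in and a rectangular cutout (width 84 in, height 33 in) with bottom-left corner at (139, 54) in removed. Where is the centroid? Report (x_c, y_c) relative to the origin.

Part | A | x̄ᵢ | ȳᵢ | A·x̄ᵢ | A·ȳᵢ
plate | 32500.00 | 125.00 | 65.00 | 4062500.00 | 2112500.00
hole 1 | -4778.36 | 100.00 | 70.00 | -477836.24 | -334485.37
hole 2 | -2772.00 | 181.00 | 70.50 | -501732.00 | -195426.00
Σ | 24949.64 |  |  | 3082931.76 | 1582588.63
x_c = 3082931.76 / 24949.64 = 123.57 in
y_c = 1582588.63 / 24949.64 = 63.43 in

x_c = 123.57 in, y_c = 63.43 in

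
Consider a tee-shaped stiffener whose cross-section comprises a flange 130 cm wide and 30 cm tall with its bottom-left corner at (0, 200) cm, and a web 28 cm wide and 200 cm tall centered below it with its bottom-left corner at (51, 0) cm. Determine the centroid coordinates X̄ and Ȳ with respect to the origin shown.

Part | A | x̄ᵢ | ȳᵢ | A·x̄ᵢ | A·ȳᵢ
web | 5600.00 | 65.00 | 100.00 | 364000.00 | 560000.00
flange | 3900.00 | 65.00 | 215.00 | 253500.00 | 838500.00
Σ | 9500.00 |  |  | 617500.00 | 1398500.00
X̄ = 617500.00 / 9500.00 = 65.00 cm
Ȳ = 1398500.00 / 9500.00 = 147.21 cm

X̄ = 65.00 cm, Ȳ = 147.21 cm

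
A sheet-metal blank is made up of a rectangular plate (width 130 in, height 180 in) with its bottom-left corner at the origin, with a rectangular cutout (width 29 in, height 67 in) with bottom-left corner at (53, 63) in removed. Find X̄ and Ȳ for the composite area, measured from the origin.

plate: A = 130 × 180 = 23400.00, centroid at (65.00, 90.00).
hole: A = −(29 × 67) = -1943.00, centroid at (67.50, 96.50).
ΣA = 21457.00 in²
ΣAX̄ = (23400.00)(65.00) + (-1943.00)(67.50) = 1389847.50 in³
ΣAȲ = (23400.00)(90.00) + (-1943.00)(96.50) = 1918500.50 in³
X̄ = 1389847.50 / 21457.00 = 64.77 in
Ȳ = 1918500.50 / 21457.00 = 89.41 in

X̄ = 64.77 in, Ȳ = 89.41 in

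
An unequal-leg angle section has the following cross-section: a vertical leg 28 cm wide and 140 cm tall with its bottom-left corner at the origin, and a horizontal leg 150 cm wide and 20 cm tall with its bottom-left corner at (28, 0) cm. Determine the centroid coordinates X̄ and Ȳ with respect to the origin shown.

X̄ = 52.58 cm, Ȳ = 43.99 cm

vertical leg: A = 28 × 140 = 3920.00, centroid at (14.00, 70.00).
horizontal leg: A = 150 × 20 = 3000.00, centroid at (103.00, 10.00).
ΣA = 6920.00 cm², ΣAX̄ = 363880.00 cm³, ΣAȲ = 304400.00 cm³.
X̄ = 363880.00/6920.00 = 52.58 cm; Ȳ = 304400.00/6920.00 = 43.99 cm.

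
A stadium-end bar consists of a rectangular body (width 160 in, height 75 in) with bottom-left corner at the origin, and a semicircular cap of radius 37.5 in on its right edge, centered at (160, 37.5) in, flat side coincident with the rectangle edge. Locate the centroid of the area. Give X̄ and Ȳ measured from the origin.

X̄ = 94.91 in, Ȳ = 37.50 in

rectangular body: A = 160 × 75 = 12000.00, centroid at (80.00, 37.50).
semicircular end: A = ½π·37.5² = 2208.93, centroid at (175.92, 37.50).
ΣA = 14208.93 in², ΣAX̄ = 1348585.42 in³, ΣAȲ = 532834.96 in³.
X̄ = 1348585.42/14208.93 = 94.91 in; Ȳ = 532834.96/14208.93 = 37.50 in.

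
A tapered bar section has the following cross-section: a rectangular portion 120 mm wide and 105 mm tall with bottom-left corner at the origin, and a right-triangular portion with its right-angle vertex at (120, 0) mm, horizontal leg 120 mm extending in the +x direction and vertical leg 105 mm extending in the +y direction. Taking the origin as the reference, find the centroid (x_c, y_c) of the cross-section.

x_c = 93.33 mm, y_c = 46.67 mm

Part | A | x̄ᵢ | ȳᵢ | A·x̄ᵢ | A·ȳᵢ
rectangular portion | 12600.00 | 60.00 | 52.50 | 756000.00 | 661500.00
triangular portion | 6300.00 | 160.00 | 35.00 | 1008000.00 | 220500.00
Σ | 18900.00 |  |  | 1764000.00 | 882000.00
x_c = 1764000.00 / 18900.00 = 93.33 mm
y_c = 882000.00 / 18900.00 = 46.67 mm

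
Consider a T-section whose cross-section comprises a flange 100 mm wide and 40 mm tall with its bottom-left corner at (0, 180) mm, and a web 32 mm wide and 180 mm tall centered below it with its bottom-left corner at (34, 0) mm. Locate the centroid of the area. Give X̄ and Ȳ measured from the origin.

X̄ = 50.00 mm, Ȳ = 135.08 mm

web: A = 32 × 180 = 5760.00, centroid at (50.00, 90.00).
flange: A = 100 × 40 = 4000.00, centroid at (50.00, 200.00).
ΣA = 9760.00 mm², ΣAX̄ = 488000.00 mm³, ΣAȲ = 1318400.00 mm³.
X̄ = 488000.00/9760.00 = 50.00 mm; Ȳ = 1318400.00/9760.00 = 135.08 mm.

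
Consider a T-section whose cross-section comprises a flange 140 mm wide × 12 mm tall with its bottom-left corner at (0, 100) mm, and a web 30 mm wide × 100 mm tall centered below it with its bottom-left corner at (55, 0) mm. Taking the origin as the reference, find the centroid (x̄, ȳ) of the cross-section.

web: A = 30 × 100 = 3000.00, centroid at (70.00, 50.00).
flange: A = 140 × 12 = 1680.00, centroid at (70.00, 106.00).
ΣA = 4680.00 mm²
ΣAx̄ = (3000.00)(70.00) + (1680.00)(70.00) = 327600.00 mm³
ΣAȳ = (3000.00)(50.00) + (1680.00)(106.00) = 328080.00 mm³
x̄ = 327600.00 / 4680.00 = 70.00 mm
ȳ = 328080.00 / 4680.00 = 70.10 mm

x̄ = 70.00 mm, ȳ = 70.10 mm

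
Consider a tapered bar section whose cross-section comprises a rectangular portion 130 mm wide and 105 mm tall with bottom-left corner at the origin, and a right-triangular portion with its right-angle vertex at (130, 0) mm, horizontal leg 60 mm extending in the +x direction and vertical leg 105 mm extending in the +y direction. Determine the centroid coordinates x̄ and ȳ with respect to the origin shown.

x̄ = 80.94 mm, ȳ = 49.22 mm

Part | A | x̄ᵢ | ȳᵢ | A·x̄ᵢ | A·ȳᵢ
rectangular portion | 13650.00 | 65.00 | 52.50 | 887250.00 | 716625.00
triangular portion | 3150.00 | 150.00 | 35.00 | 472500.00 | 110250.00
Σ | 16800.00 |  |  | 1359750.00 | 826875.00
x̄ = 1359750.00 / 16800.00 = 80.94 mm
ȳ = 826875.00 / 16800.00 = 49.22 mm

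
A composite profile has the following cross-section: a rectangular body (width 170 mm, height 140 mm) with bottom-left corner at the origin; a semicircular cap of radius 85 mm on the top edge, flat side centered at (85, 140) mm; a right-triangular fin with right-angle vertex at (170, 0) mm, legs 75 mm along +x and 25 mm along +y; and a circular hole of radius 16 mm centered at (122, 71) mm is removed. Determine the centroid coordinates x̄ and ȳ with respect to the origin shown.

x̄ = 87.08 mm, ȳ = 102.46 mm

Part | A | x̄ᵢ | ȳᵢ | A·x̄ᵢ | A·ȳᵢ
rectangular body | 23800.00 | 85.00 | 70.00 | 2023000.00 | 1666000.00
semicircular top | 11349.00 | 85.00 | 176.08 | 964665.29 | 1998277.15
triangular fin | 937.50 | 195.00 | 8.33 | 182812.50 | 7812.50
hole | -804.25 | 122.00 | 71.00 | -98118.22 | -57101.59
Σ | 35282.26 |  |  | 3072359.57 | 3614988.06
x̄ = 3072359.57 / 35282.26 = 87.08 mm
ȳ = 3614988.06 / 35282.26 = 102.46 mm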